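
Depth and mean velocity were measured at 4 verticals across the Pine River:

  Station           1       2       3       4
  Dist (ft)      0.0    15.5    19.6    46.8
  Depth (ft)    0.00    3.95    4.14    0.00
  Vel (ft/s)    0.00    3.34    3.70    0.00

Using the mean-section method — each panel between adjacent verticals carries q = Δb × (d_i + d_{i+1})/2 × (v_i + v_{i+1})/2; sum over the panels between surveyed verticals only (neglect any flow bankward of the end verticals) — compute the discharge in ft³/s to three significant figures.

214 ft³/s

Panel 1-2: Δb = 15.5 ft, d̄ = (0.00+3.95)/2 = 1.975, v̄ = (0.00+3.34)/2 = 1.67 → q = 15.5×1.975×1.67 = 51.12 ft³/s
Panel 2-3: Δb = 4.1 ft, d̄ = (3.95+4.14)/2 = 4.045, v̄ = (3.34+3.70)/2 = 3.52 → q = 4.1×4.045×3.52 = 58.38 ft³/s
Panel 3-4: Δb = 27.2 ft, d̄ = (4.14+0.00)/2 = 2.07, v̄ = (3.70+0.00)/2 = 1.85 → q = 27.2×2.07×1.85 = 104.2 ft³/s
Q = Σ q = 213.7 ft³/s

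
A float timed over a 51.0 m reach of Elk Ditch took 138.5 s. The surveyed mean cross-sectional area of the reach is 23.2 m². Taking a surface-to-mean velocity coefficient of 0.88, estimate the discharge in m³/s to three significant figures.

v_surface = L / t̄ = 51.0 / 138.5 = 0.3682 m/s
v_mean = 0.88 × 0.3682 = 0.3240 m/s
Q = A × v_mean = 23.2 × 0.3240 = 7.518 m³/s

7.52 m³/s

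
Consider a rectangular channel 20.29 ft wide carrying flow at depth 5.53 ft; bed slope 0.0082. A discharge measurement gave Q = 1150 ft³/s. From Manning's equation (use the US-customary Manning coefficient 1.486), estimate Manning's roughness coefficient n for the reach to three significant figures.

A = b·y = 20.29 × 5.53 = 112.2 ft²
P = b + 2y = 20.29 + 2×5.53 = 31.35 ft
R = A/P = 112.2/31.35 = 3.579 ft
n = (1.486/Q)·A·R^(2/3)·S^(1/2) = (1.486/1150) × 112.2 × 2.340 × 0.09055 = 0.03072

0.0307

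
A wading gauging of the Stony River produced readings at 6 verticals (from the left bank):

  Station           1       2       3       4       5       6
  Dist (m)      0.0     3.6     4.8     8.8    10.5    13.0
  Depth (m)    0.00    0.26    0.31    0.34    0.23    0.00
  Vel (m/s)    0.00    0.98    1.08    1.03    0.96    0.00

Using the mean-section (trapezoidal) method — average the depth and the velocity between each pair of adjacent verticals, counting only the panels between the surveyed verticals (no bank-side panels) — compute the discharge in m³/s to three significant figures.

2.57 m³/s

Panel 1-2: Δb = 3.6 m, d̄ = (0.00+0.26)/2 = 0.13, v̄ = (0.00+0.98)/2 = 0.49 → q = 3.6×0.13×0.49 = 0.2293 m³/s
Panel 2-3: Δb = 1.2 m, d̄ = (0.26+0.31)/2 = 0.285, v̄ = (0.98+1.08)/2 = 1.03 → q = 1.2×0.285×1.03 = 0.3523 m³/s
Panel 3-4: Δb = 4 m, d̄ = (0.31+0.34)/2 = 0.325, v̄ = (1.08+1.03)/2 = 1.055 → q = 4×0.325×1.055 = 1.372 m³/s
Panel 4-5: Δb = 1.7 m, d̄ = (0.34+0.23)/2 = 0.285, v̄ = (1.03+0.96)/2 = 0.995 → q = 1.7×0.285×0.995 = 0.4821 m³/s
Panel 5-6: Δb = 2.5 m, d̄ = (0.23+0.00)/2 = 0.115, v̄ = (0.96+0.00)/2 = 0.48 → q = 2.5×0.115×0.48 = 0.1380 m³/s
Q = Σ q = 2.573 m³/s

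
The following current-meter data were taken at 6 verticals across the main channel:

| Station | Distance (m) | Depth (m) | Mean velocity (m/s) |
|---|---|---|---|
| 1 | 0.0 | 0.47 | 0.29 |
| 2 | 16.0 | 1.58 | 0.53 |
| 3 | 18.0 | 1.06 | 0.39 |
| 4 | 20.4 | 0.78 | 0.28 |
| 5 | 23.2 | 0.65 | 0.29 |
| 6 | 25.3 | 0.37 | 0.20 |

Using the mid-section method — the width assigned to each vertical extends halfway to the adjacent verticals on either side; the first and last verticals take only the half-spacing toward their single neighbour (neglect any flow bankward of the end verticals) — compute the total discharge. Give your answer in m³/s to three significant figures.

w_1 = (16.0 − 0.0)/2 = 8 m; q_1 = 0.29 × 0.47 × 8 = 1.090 m³/s
w_2 = (18.0 − 0.0)/2 = 9 m; q_2 = 0.53 × 1.58 × 9 = 7.537 m³/s
w_3 = (20.4 − 16.0)/2 = 2.2 m; q_3 = 0.39 × 1.06 × 2.2 = 0.9095 m³/s
w_4 = (23.2 − 18.0)/2 = 2.6 m; q_4 = 0.28 × 0.78 × 2.6 = 0.5678 m³/s
w_5 = (25.3 − 20.4)/2 = 2.45 m; q_5 = 0.29 × 0.65 × 2.45 = 0.4618 m³/s
w_6 = (25.3 − 23.2)/2 = 1.05 m; q_6 = 0.20 × 0.37 × 1.05 = 0.07770 m³/s
Q = Σ qᵢ = 10.64 m³/s

10.6 m³/s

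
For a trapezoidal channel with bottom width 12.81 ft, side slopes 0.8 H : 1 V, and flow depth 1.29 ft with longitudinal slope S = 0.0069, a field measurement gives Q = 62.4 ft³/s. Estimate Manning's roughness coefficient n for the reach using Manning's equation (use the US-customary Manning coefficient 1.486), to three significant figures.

0.0378

A = (b + z·y)·y = (12.81 + 0.8×1.29)×1.29 = 17.86 ft²
P = b + 2y√(1+z²) = 12.81 + 2×1.29×√(1+0.8²) = 16.11 ft
R = A/P = 17.86/16.11 = 1.108 ft
n = (1.486/Q)·A·R^(2/3)·S^(1/2) = (1.486/62.4) × 17.86 × 1.071 × 0.08307 = 0.03782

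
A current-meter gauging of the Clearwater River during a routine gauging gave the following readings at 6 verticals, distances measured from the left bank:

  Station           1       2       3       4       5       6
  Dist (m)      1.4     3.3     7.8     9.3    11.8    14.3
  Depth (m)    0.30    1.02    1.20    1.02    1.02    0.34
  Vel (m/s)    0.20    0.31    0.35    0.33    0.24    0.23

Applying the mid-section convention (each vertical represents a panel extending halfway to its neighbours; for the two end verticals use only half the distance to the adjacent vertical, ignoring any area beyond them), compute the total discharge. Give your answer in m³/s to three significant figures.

3.71 m³/s

w_1 = (3.3 − 1.4)/2 = 0.95 m; q_1 = 0.20 × 0.30 × 0.95 = 0.05700 m³/s
w_2 = (7.8 − 1.4)/2 = 3.2 m; q_2 = 0.31 × 1.02 × 3.2 = 1.012 m³/s
w_3 = (9.3 − 3.3)/2 = 3 m; q_3 = 0.35 × 1.20 × 3 = 1.260 m³/s
w_4 = (11.8 − 7.8)/2 = 2 m; q_4 = 0.33 × 1.02 × 2 = 0.6732 m³/s
w_5 = (14.3 − 9.3)/2 = 2.5 m; q_5 = 0.24 × 1.02 × 2.5 = 0.6120 m³/s
w_6 = (14.3 − 11.8)/2 = 1.25 m; q_6 = 0.23 × 0.34 × 1.25 = 0.09775 m³/s
Q = Σ qᵢ = 3.712 m³/s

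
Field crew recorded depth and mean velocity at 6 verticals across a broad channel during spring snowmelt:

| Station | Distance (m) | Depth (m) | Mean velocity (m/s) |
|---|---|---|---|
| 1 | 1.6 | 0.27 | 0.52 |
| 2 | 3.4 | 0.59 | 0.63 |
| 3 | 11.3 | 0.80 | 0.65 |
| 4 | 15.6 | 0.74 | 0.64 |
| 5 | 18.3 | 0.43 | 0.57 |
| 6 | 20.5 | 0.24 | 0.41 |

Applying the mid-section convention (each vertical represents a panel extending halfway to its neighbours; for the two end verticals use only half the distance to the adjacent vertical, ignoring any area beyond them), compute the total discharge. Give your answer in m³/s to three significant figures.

w_1 = (3.4 − 1.6)/2 = 0.9 m; q_1 = 0.52 × 0.27 × 0.9 = 0.1264 m³/s
w_2 = (11.3 − 1.6)/2 = 4.85 m; q_2 = 0.63 × 0.59 × 4.85 = 1.803 m³/s
w_3 = (15.6 − 3.4)/2 = 6.1 m; q_3 = 0.65 × 0.80 × 6.1 = 3.172 m³/s
w_4 = (18.3 − 11.3)/2 = 3.5 m; q_4 = 0.64 × 0.74 × 3.5 = 1.658 m³/s
w_5 = (20.5 − 15.6)/2 = 2.45 m; q_5 = 0.57 × 0.43 × 2.45 = 0.6005 m³/s
w_6 = (20.5 − 18.3)/2 = 1.1 m; q_6 = 0.41 × 0.24 × 1.1 = 0.1082 m³/s
Q = Σ qᵢ = 7.467 m³/s

7.47 m³/s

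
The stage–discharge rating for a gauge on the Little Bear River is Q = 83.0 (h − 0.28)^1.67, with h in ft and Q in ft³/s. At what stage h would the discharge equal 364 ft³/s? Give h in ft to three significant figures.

h − h₀ = (Q/C)^(1/b) = (364/83.0)^(1/1.67) = 2.424 ft
h = 0.28 + 2.424 = 2.704 ft

2.70 ft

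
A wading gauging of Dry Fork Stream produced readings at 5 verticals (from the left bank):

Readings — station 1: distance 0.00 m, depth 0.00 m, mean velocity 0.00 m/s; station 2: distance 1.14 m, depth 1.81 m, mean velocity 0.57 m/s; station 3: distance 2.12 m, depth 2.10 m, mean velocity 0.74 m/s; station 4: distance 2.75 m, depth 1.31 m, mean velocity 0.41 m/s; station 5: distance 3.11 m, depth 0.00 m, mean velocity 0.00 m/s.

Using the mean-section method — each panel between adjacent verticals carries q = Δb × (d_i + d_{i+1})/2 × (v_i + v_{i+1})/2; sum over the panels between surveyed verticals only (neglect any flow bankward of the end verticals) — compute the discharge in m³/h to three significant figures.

Panel 1-2: Δb = 1.14 m, d̄ = (0.00+1.81)/2 = 0.905, v̄ = (0.00+0.57)/2 = 0.285 → q = 1.14×0.905×0.285 = 0.2940 m³/s
Panel 2-3: Δb = 0.98 m, d̄ = (1.81+2.10)/2 = 1.955, v̄ = (0.57+0.74)/2 = 0.655 → q = 0.98×1.955×0.655 = 1.255 m³/s
Panel 3-4: Δb = 0.63 m, d̄ = (2.10+1.31)/2 = 1.705, v̄ = (0.74+0.41)/2 = 0.575 → q = 0.63×1.705×0.575 = 0.6176 m³/s
Panel 4-5: Δb = 0.36 m, d̄ = (1.31+0.00)/2 = 0.655, v̄ = (0.41+0.00)/2 = 0.205 → q = 0.36×0.655×0.205 = 0.04834 m³/s
Q = Σ q = 2.215 m³/s
= 2.215 × 3600 = 7974 m³/h

7970 m³/h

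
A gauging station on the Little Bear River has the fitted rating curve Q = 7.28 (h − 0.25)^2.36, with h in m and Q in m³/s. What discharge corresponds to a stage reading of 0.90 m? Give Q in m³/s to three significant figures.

Q = 7.28 × (0.90 − 0.25)^2.36 = 7.28 × 0.65^2.36 = 2.634 m³/s

2.63 m³/s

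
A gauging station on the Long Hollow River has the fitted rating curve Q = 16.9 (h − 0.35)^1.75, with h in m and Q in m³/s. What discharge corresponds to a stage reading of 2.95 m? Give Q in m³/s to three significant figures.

90.0 m³/s

Q = 16.9 × (2.95 − 0.35)^1.75 = 16.9 × 2.6^1.75 = 89.97 m³/s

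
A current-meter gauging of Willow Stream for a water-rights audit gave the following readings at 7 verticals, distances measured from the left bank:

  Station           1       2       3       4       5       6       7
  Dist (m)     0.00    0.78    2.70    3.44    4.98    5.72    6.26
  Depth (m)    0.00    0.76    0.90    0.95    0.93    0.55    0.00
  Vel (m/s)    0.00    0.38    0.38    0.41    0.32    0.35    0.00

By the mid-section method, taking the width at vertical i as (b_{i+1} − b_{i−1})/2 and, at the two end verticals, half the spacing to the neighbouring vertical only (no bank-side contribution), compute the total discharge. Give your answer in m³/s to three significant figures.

w_2 = (2.70 − 0.00)/2 = 1.35 m; q_2 = 0.38 × 0.76 × 1.35 = 0.3899 m³/s
w_3 = (3.44 − 0.78)/2 = 1.33 m; q_3 = 0.38 × 0.90 × 1.33 = 0.4549 m³/s
w_4 = (4.98 − 2.70)/2 = 1.14 m; q_4 = 0.41 × 0.95 × 1.14 = 0.4440 m³/s
w_5 = (5.72 − 3.44)/2 = 1.14 m; q_5 = 0.32 × 0.93 × 1.14 = 0.3393 m³/s
w_6 = (6.26 − 4.98)/2 = 0.64 m; q_6 = 0.35 × 0.55 × 0.64 = 0.1232 m³/s
Stations 1, 7 contribute zero (depth or velocity is 0).
Q = Σ qᵢ = 1.751 m³/s

1.75 m³/s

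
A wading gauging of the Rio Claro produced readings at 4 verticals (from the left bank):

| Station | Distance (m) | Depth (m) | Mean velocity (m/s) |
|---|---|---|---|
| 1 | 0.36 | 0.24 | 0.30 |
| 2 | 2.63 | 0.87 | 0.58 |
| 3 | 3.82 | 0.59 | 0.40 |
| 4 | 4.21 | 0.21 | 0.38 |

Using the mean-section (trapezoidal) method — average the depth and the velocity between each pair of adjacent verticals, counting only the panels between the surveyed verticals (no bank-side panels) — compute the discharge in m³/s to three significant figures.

Panel 1-2: Δb = 2.27 m, d̄ = (0.24+0.87)/2 = 0.555, v̄ = (0.30+0.58)/2 = 0.44 → q = 2.27×0.555×0.44 = 0.5543 m³/s
Panel 2-3: Δb = 1.19 m, d̄ = (0.87+0.59)/2 = 0.73, v̄ = (0.58+0.40)/2 = 0.49 → q = 1.19×0.73×0.49 = 0.4257 m³/s
Panel 3-4: Δb = 0.39 m, d̄ = (0.59+0.21)/2 = 0.4, v̄ = (0.40+0.38)/2 = 0.39 → q = 0.39×0.4×0.39 = 0.06084 m³/s
Q = Σ q = 1.041 m³/s

1.04 m³/s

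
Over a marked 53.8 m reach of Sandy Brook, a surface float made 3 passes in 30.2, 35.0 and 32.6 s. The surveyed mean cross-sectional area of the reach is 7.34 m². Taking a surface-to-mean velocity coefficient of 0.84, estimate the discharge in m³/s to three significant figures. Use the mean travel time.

t̄ = (30.2 + 35.0 + 32.6) / 3 = 32.6 s
v_surface = L / t̄ = 53.8 / 32.6 = 1.650 m/s
v_mean = 0.84 × 1.650 = 1.386 m/s
Q = A × v_mean = 7.34 × 1.386 = 10.18 m³/s

10.2 m³/s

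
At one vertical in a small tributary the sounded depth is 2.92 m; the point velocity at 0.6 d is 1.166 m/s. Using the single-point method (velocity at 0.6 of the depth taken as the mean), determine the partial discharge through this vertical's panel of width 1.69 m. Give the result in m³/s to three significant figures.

v̄ = v₀.₆ = 1.166 m/s
q = v̄ × d × w = 1.166 × 2.92 × 1.69 = 5.754 m³/s

5.75 m³/s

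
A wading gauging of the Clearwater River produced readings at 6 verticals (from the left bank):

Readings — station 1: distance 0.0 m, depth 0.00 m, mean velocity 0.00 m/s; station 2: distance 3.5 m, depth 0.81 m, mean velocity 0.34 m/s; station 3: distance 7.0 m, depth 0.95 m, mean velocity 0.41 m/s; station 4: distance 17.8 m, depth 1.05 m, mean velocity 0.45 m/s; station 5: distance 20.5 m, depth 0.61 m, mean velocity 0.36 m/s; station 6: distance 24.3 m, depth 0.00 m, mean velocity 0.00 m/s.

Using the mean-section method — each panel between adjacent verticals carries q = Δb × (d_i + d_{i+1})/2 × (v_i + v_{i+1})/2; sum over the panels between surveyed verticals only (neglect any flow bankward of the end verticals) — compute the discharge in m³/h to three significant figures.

Panel 1-2: Δb = 3.5 m, d̄ = (0.00+0.81)/2 = 0.405, v̄ = (0.00+0.34)/2 = 0.17 → q = 3.5×0.405×0.17 = 0.2410 m³/s
Panel 2-3: Δb = 3.5 m, d̄ = (0.81+0.95)/2 = 0.88, v̄ = (0.34+0.41)/2 = 0.375 → q = 3.5×0.88×0.375 = 1.155 m³/s
Panel 3-4: Δb = 10.8 m, d̄ = (0.95+1.05)/2 = 1, v̄ = (0.41+0.45)/2 = 0.43 → q = 10.8×1×0.43 = 4.644 m³/s
Panel 4-5: Δb = 2.7 m, d̄ = (1.05+0.61)/2 = 0.83, v̄ = (0.45+0.36)/2 = 0.405 → q = 2.7×0.83×0.405 = 0.9076 m³/s
Panel 5-6: Δb = 3.8 m, d̄ = (0.61+0.00)/2 = 0.305, v̄ = (0.36+0.00)/2 = 0.18 → q = 3.8×0.305×0.18 = 0.2086 m³/s
Q = Σ q = 7.156 m³/s
= 7.156 × 3600 = 25760 m³/h

25800 m³/h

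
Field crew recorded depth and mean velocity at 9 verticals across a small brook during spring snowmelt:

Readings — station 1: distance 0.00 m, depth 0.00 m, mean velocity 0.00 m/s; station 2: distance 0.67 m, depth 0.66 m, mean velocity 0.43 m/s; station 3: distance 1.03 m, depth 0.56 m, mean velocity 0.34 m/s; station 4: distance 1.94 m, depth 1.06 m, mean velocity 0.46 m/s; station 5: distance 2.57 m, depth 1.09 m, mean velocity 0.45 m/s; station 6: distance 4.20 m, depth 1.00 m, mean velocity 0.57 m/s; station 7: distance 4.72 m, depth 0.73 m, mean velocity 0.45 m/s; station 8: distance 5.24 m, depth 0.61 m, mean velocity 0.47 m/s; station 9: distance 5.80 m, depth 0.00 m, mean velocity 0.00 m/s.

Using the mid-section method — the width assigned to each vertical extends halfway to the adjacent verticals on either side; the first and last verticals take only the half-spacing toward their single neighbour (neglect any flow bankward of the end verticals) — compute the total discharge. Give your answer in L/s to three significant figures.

2140 L/s

w_2 = (1.03 − 0.00)/2 = 0.515 m; q_2 = 0.43 × 0.66 × 0.515 = 0.1462 m³/s
w_3 = (1.94 − 0.67)/2 = 0.635 m; q_3 = 0.34 × 0.56 × 0.635 = 0.1209 m³/s
w_4 = (2.57 − 1.03)/2 = 0.77 m; q_4 = 0.46 × 1.06 × 0.77 = 0.3755 m³/s
w_5 = (4.20 − 1.94)/2 = 1.13 m; q_5 = 0.45 × 1.09 × 1.13 = 0.5543 m³/s
w_6 = (4.72 − 2.57)/2 = 1.075 m; q_6 = 0.57 × 1.00 × 1.075 = 0.6128 m³/s
w_7 = (5.24 − 4.20)/2 = 0.52 m; q_7 = 0.45 × 0.73 × 0.52 = 0.1708 m³/s
w_8 = (5.80 − 4.72)/2 = 0.54 m; q_8 = 0.47 × 0.61 × 0.54 = 0.1548 m³/s
Stations 1, 9 contribute zero (depth or velocity is 0).
Q = Σ qᵢ = 2.135 m³/s
= 2.135 × 1000 = 2135 L/s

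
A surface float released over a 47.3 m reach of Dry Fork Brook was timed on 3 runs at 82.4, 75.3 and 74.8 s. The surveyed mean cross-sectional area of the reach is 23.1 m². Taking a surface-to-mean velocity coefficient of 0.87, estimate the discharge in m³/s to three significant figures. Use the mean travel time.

12.3 m³/s

t̄ = (82.4 + 75.3 + 74.8) / 3 = 77.5 s
v_surface = L / t̄ = 47.3 / 77.5 = 0.6103 m/s
v_mean = 0.87 × 0.6103 = 0.5310 m/s
Q = A × v_mean = 23.1 × 0.5310 = 12.27 m³/s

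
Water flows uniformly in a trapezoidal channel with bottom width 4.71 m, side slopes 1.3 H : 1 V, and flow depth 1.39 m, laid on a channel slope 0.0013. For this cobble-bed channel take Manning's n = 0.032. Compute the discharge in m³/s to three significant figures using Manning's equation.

10.1 m³/s

A = (b + z·y)·y = (4.71 + 1.3×1.39)×1.39 = 9.059 m²
P = b + 2y√(1+z²) = 4.71 + 2×1.39×√(1+1.3²) = 9.270 m
R = A/P = 9.059/9.270 = 0.9772 m
Q = (1/n)·A·R^(2/3)·S^(1/2) = (1/0.032) × 9.059 × 0.9772^(2/3) × 0.0013^(1/2) = 10.05 m³/s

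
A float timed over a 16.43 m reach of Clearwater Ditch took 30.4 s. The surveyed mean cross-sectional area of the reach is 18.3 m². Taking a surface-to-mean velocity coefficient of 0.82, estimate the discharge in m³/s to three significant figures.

v_surface = L / t̄ = 16.43 / 30.4 = 0.5405 m/s
v_mean = 0.82 × 0.5405 = 0.4432 m/s
Q = A × v_mean = 18.3 × 0.4432 = 8.110 m³/s

8.11 m³/s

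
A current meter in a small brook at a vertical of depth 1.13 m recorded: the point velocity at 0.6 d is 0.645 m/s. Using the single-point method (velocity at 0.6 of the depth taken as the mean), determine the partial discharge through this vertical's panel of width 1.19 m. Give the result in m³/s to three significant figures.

v̄ = v₀.₆ = 0.645 m/s
q = v̄ × d × w = 0.6450 × 1.13 × 1.19 = 0.8673 m³/s

0.867 m³/s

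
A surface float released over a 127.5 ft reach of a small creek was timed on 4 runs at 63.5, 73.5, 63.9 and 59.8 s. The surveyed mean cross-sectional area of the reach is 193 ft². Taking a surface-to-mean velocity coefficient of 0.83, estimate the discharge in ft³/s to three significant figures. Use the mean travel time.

313 ft³/s

t̄ = (63.5 + 73.5 + 63.9 + 59.8) / 4 = 65.175 s
v_surface = L / t̄ = 127.5 / 65.175 = 1.956 ft/s
v_mean = 0.83 × 1.956 = 1.624 ft/s
Q = A × v_mean = 193 × 1.624 = 313.4 ft³/s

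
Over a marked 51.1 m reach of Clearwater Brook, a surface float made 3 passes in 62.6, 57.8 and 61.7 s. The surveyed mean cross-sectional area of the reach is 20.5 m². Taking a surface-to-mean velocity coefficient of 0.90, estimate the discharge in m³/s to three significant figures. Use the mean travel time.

t̄ = (62.6 + 57.8 + 61.7) / 3 = 60.7 s
v_surface = L / t̄ = 51.1 / 60.7 = 0.8418 m/s
v_mean = 0.90 × 0.8418 = 0.7577 m/s
Q = A × v_mean = 20.5 × 0.7577 = 15.53 m³/s

15.5 m³/s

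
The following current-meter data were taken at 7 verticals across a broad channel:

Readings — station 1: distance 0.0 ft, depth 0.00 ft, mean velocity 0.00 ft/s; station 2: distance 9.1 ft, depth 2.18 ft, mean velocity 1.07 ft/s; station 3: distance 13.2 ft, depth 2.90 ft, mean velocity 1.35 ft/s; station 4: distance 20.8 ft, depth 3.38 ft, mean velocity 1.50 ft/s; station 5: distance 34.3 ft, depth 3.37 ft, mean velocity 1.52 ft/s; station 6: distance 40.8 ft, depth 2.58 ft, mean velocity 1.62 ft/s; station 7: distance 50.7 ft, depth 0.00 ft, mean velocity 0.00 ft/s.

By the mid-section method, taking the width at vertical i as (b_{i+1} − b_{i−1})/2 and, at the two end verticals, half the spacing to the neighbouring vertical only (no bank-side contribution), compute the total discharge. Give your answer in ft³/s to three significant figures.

177 ft³/s

w_2 = (13.2 − 0.0)/2 = 6.6 ft; q_2 = 1.07 × 2.18 × 6.6 = 15.40 ft³/s
w_3 = (20.8 − 9.1)/2 = 5.85 ft; q_3 = 1.35 × 2.90 × 5.85 = 22.90 ft³/s
w_4 = (34.3 − 13.2)/2 = 10.55 ft; q_4 = 1.50 × 3.38 × 10.55 = 53.49 ft³/s
w_5 = (40.8 − 20.8)/2 = 10 ft; q_5 = 1.52 × 3.37 × 10 = 51.22 ft³/s
w_6 = (50.7 − 34.3)/2 = 8.2 ft; q_6 = 1.62 × 2.58 × 8.2 = 34.27 ft³/s
Stations 1, 7 contribute zero (depth or velocity is 0).
Q = Σ qᵢ = 177.3 ft³/s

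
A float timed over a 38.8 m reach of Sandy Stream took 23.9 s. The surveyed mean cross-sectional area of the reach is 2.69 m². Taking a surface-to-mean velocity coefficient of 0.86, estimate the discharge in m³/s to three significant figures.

v_surface = L / t̄ = 38.8 / 23.9 = 1.623 m/s
v_mean = 0.86 × 1.623 = 1.396 m/s
Q = A × v_mean = 2.69 × 1.396 = 3.756 m³/s

3.76 m³/s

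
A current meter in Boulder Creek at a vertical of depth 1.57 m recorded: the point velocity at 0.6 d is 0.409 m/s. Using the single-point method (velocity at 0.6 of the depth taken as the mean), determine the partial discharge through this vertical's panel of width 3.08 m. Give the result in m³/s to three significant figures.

1.98 m³/s

v̄ = v₀.₆ = 0.409 m/s
q = v̄ × d × w = 0.4090 × 1.57 × 3.08 = 1.978 m³/s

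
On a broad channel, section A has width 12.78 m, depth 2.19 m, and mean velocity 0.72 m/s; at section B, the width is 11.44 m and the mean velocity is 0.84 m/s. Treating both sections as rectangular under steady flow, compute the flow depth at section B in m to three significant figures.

Q = A₁V₁ = (12.78×2.19) × 0.72 = 20.15 m³/s
d₂ = Q/(b₂ V₂) = 20.15/(11.44×0.84) = 2.097 m

2.10 m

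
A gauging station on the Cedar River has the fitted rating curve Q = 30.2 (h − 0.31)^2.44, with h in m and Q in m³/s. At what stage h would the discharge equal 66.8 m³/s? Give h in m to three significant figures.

h − h₀ = (Q/C)^(1/b) = (66.8/30.2)^(1/2.44) = 1.385 m
h = 0.31 + 1.385 = 1.695 m

1.69 m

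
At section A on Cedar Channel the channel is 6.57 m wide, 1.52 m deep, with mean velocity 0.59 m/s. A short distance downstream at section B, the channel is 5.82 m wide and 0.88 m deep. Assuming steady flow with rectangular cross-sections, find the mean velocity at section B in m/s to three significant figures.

Q = A₁V₁ = (6.57×1.52) × 0.59 = 5.892 m³/s
A₂ = 5.82 × 0.88 = 5.122 m²
V₂ = Q/A₂ = 5.892/5.122 = 1.150 m/s

1.15 m/s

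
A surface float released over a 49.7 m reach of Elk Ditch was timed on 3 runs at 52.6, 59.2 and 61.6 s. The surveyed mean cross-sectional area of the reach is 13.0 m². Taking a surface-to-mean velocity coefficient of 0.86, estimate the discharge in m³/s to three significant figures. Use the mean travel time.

t̄ = (52.6 + 59.2 + 61.6) / 3 = 57.8 s
v_surface = L / t̄ = 49.7 / 57.8 = 0.8599 m/s
v_mean = 0.86 × 0.8599 = 0.7395 m/s
Q = A × v_mean = 13.0 × 0.7395 = 9.613 m³/s

9.61 m³/s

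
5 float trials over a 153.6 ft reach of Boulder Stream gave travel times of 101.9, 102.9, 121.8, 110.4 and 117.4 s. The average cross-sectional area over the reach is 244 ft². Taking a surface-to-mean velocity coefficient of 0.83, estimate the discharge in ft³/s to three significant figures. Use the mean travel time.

t̄ = (101.9 + 102.9 + 121.8 + 110.4 + 117.4) / 5 = 110.88 s
v_surface = L / t̄ = 153.6 / 110.88 = 1.385 ft/s
v_mean = 0.83 × 1.385 = 1.150 ft/s
Q = A × v_mean = 244 × 1.150 = 280.5 ft³/s

281 ft³/s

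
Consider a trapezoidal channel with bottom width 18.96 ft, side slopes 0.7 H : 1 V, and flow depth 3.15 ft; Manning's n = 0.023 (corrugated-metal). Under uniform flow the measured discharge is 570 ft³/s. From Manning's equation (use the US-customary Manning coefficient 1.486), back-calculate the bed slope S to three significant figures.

A = (b + z·y)·y = (18.96 + 0.7×3.15)×3.15 = 66.67 ft²
P = b + 2y√(1+z²) = 18.96 + 2×3.15×√(1+0.7²) = 26.65 ft
R = A/P = 66.67/26.65 = 2.502 ft
S = (Q·n / (1.486·A·R^(2/3)))² = (570×0.023 / (1.486×66.67×1.843))² = 0.005156

0.00516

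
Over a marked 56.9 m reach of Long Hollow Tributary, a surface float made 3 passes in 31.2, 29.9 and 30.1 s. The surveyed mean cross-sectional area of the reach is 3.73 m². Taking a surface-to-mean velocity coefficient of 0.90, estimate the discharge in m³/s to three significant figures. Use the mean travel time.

t̄ = (31.2 + 29.9 + 30.1) / 3 = 30.4 s
v_surface = L / t̄ = 56.9 / 30.4 = 1.872 m/s
v_mean = 0.90 × 1.872 = 1.685 m/s
Q = A × v_mean = 3.73 × 1.685 = 6.283 m³/s

6.28 m³/s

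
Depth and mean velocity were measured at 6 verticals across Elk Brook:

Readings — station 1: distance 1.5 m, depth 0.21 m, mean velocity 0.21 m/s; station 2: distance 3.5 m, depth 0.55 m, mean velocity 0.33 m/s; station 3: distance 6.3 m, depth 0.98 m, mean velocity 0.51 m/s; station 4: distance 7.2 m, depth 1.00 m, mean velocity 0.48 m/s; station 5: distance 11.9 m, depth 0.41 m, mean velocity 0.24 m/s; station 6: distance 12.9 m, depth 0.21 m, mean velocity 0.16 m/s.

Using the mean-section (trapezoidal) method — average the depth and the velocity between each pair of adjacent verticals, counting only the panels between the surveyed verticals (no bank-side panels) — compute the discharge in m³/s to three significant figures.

Panel 1-2: Δb = 2 m, d̄ = (0.21+0.55)/2 = 0.38, v̄ = (0.21+0.33)/2 = 0.27 → q = 2×0.38×0.27 = 0.2052 m³/s
Panel 2-3: Δb = 2.8 m, d̄ = (0.55+0.98)/2 = 0.765, v̄ = (0.33+0.51)/2 = 0.42 → q = 2.8×0.765×0.42 = 0.8996 m³/s
Panel 3-4: Δb = 0.9 m, d̄ = (0.98+1.00)/2 = 0.99, v̄ = (0.51+0.48)/2 = 0.495 → q = 0.9×0.99×0.495 = 0.4410 m³/s
Panel 4-5: Δb = 4.7 m, d̄ = (1.00+0.41)/2 = 0.705, v̄ = (0.48+0.24)/2 = 0.36 → q = 4.7×0.705×0.36 = 1.193 m³/s
Panel 5-6: Δb = 1 m, d̄ = (0.41+0.21)/2 = 0.31, v̄ = (0.24+0.16)/2 = 0.2 → q = 1×0.31×0.2 = 0.06200 m³/s
Q = Σ q = 2.801 m³/s

2.80 m³/s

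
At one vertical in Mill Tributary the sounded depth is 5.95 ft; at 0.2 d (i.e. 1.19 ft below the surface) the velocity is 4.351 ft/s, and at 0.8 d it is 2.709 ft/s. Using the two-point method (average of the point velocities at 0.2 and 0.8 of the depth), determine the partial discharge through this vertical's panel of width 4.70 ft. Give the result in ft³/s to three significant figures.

v̄ = (4.351 + 2.709) / 2 = 3.530 ft/s
q = v̄ × d × w = 3.530 × 5.95 × 4.70 = 98.72 ft³/s

98.7 ft³/s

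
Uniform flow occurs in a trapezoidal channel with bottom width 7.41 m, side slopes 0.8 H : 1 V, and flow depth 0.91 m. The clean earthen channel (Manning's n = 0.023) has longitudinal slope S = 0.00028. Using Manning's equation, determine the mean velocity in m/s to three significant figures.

A = (b + z·y)·y = (7.41 + 0.8×0.91)×0.91 = 7.406 m²
P = b + 2y√(1+z²) = 7.41 + 2×0.91×√(1+0.8²) = 9.741 m
R = A/P = 7.406/9.741 = 0.7603 m
Q = (1/n)·A·R^(2/3)·S^(1/2) = (1/0.023) × 7.406 × 0.7603^(2/3) × 0.00028^(1/2) = 4.488 m³/s
V = Q/A = 4.488/7.406 = 0.6060 m/s

0.606 m/s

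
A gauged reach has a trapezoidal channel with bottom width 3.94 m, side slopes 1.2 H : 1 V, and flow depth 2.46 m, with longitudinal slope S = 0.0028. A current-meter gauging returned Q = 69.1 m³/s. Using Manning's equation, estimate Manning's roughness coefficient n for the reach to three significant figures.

0.0167

A = (b + z·y)·y = (3.94 + 1.2×2.46)×2.46 = 16.95 m²
P = b + 2y√(1+z²) = 3.94 + 2×2.46×√(1+1.2²) = 11.63 m
R = A/P = 16.95/11.63 = 1.458 m
n = (1/Q)·A·R^(2/3)·S^(1/2) = (1/69.1) × 16.95 × 1.286 × 0.05292 = 0.01670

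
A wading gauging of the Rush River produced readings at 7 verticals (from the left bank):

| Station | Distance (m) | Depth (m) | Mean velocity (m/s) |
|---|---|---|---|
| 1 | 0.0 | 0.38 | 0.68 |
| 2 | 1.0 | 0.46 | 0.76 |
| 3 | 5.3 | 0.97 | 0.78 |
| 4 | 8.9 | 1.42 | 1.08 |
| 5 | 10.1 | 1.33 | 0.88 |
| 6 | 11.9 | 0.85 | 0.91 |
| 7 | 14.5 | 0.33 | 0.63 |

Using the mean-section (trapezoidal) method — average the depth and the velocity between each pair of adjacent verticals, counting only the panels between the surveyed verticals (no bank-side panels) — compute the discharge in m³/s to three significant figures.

11.2 m³/s

Panel 1-2: Δb = 1 m, d̄ = (0.38+0.46)/2 = 0.42, v̄ = (0.68+0.76)/2 = 0.72 → q = 1×0.42×0.72 = 0.3024 m³/s
Panel 2-3: Δb = 4.3 m, d̄ = (0.46+0.97)/2 = 0.715, v̄ = (0.76+0.78)/2 = 0.77 → q = 4.3×0.715×0.77 = 2.367 m³/s
Panel 3-4: Δb = 3.6 m, d̄ = (0.97+1.42)/2 = 1.195, v̄ = (0.78+1.08)/2 = 0.93 → q = 3.6×1.195×0.93 = 4.001 m³/s
Panel 4-5: Δb = 1.2 m, d̄ = (1.42+1.33)/2 = 1.375, v̄ = (1.08+0.88)/2 = 0.98 → q = 1.2×1.375×0.98 = 1.617 m³/s
Panel 5-6: Δb = 1.8 m, d̄ = (1.33+0.85)/2 = 1.09, v̄ = (0.88+0.91)/2 = 0.895 → q = 1.8×1.09×0.895 = 1.756 m³/s
Panel 6-7: Δb = 2.6 m, d̄ = (0.85+0.33)/2 = 0.59, v̄ = (0.91+0.63)/2 = 0.77 → q = 2.6×0.59×0.77 = 1.181 m³/s
Q = Σ q = 11.22 m³/s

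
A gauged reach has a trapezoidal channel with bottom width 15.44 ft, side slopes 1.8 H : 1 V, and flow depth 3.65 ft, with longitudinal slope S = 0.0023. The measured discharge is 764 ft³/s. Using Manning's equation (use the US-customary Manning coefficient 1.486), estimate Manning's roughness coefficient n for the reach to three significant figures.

A = (b + z·y)·y = (15.44 + 1.8×3.65)×3.65 = 80.34 ft²
P = b + 2y√(1+z²) = 15.44 + 2×3.65×√(1+1.8²) = 30.47 ft
R = A/P = 80.34/30.47 = 2.636 ft
n = (1.486/Q)·A·R^(2/3)·S^(1/2) = (1.486/764) × 80.34 × 1.908 × 0.04796 = 0.01430

0.0143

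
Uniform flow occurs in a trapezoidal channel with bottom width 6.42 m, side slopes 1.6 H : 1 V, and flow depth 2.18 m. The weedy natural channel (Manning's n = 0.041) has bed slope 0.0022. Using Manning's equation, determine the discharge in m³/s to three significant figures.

A = (b + z·y)·y = (6.42 + 1.6×2.18)×2.18 = 21.60 m²
P = b + 2y√(1+z²) = 6.42 + 2×2.18×√(1+1.6²) = 14.65 m
R = A/P = 21.60/14.65 = 1.475 m
Q = (1/n)·A·R^(2/3)·S^(1/2) = (1/0.041) × 21.60 × 1.475^(2/3) × 0.0022^(1/2) = 32.01 m³/s

32.0 m³/s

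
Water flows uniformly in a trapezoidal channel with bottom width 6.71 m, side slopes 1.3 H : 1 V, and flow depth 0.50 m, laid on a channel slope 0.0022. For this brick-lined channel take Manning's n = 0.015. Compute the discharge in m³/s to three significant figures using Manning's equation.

6.66 m³/s

A = (b + z·y)·y = (6.71 + 1.3×0.50)×0.50 = 3.680 m²
P = b + 2y√(1+z²) = 6.71 + 2×0.50×√(1+1.3²) = 8.350 m
R = A/P = 3.680/8.350 = 0.4407 m
Q = (1/n)·A·R^(2/3)·S^(1/2) = (1/0.015) × 3.680 × 0.4407^(2/3) × 0.0022^(1/2) = 6.664 m³/s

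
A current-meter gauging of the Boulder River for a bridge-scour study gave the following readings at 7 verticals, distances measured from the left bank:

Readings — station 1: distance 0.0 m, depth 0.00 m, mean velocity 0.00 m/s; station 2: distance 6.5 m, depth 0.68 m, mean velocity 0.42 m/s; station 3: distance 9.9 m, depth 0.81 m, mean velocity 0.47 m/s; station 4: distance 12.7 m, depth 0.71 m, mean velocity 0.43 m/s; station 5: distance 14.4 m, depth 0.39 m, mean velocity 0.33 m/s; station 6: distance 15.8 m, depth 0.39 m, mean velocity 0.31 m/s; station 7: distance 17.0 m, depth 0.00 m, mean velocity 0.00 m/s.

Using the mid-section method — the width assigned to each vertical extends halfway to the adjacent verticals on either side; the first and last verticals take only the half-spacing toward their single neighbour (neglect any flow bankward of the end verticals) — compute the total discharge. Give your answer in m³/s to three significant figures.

3.64 m³/s

w_2 = (9.9 − 0.0)/2 = 4.95 m; q_2 = 0.42 × 0.68 × 4.95 = 1.414 m³/s
w_3 = (12.7 − 6.5)/2 = 3.1 m; q_3 = 0.47 × 0.81 × 3.1 = 1.180 m³/s
w_4 = (14.4 − 9.9)/2 = 2.25 m; q_4 = 0.43 × 0.71 × 2.25 = 0.6869 m³/s
w_5 = (15.8 − 12.7)/2 = 1.55 m; q_5 = 0.33 × 0.39 × 1.55 = 0.1995 m³/s
w_6 = (17.0 − 14.4)/2 = 1.3 m; q_6 = 0.31 × 0.39 × 1.3 = 0.1572 m³/s
Stations 1, 7 contribute zero (depth or velocity is 0).
Q = Σ qᵢ = 3.637 m³/s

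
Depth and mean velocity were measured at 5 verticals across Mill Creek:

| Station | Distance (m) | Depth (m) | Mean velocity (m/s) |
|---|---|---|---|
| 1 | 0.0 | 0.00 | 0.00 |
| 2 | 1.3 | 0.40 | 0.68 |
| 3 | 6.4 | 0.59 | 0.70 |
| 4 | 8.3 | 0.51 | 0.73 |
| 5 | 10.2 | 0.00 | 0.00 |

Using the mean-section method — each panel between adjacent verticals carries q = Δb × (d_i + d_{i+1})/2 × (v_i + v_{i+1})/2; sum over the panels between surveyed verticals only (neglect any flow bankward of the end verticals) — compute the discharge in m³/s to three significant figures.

2.75 m³/s

Panel 1-2: Δb = 1.3 m, d̄ = (0.00+0.40)/2 = 0.2, v̄ = (0.00+0.68)/2 = 0.34 → q = 1.3×0.2×0.34 = 0.08840 m³/s
Panel 2-3: Δb = 5.1 m, d̄ = (0.40+0.59)/2 = 0.495, v̄ = (0.68+0.70)/2 = 0.69 → q = 5.1×0.495×0.69 = 1.742 m³/s
Panel 3-4: Δb = 1.9 m, d̄ = (0.59+0.51)/2 = 0.55, v̄ = (0.70+0.73)/2 = 0.715 → q = 1.9×0.55×0.715 = 0.7472 m³/s
Panel 4-5: Δb = 1.9 m, d̄ = (0.51+0.00)/2 = 0.255, v̄ = (0.73+0.00)/2 = 0.365 → q = 1.9×0.255×0.365 = 0.1768 m³/s
Q = Σ q = 2.754 m³/s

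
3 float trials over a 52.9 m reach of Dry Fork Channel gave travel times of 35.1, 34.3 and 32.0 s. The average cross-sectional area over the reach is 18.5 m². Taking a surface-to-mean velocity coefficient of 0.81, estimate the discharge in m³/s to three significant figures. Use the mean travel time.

23.5 m³/s

t̄ = (35.1 + 34.3 + 32.0) / 3 = 33.8 s
v_surface = L / t̄ = 52.9 / 33.8 = 1.565 m/s
v_mean = 0.81 × 1.565 = 1.268 m/s
Q = A × v_mean = 18.5 × 1.268 = 23.45 m³/s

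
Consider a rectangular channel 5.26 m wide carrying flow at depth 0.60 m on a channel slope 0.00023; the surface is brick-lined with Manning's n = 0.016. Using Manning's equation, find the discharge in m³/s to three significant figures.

1.86 m³/s

A = b·y = 5.26 × 0.60 = 3.156 m²
P = b + 2y = 5.26 + 2×0.60 = 6.460 m
R = A/P = 3.156/6.460 = 0.4885 m
Q = (1/n)·A·R^(2/3)·S^(1/2) = (1/0.016) × 3.156 × 0.4885^(2/3) × 0.00023^(1/2) = 1.856 m³/s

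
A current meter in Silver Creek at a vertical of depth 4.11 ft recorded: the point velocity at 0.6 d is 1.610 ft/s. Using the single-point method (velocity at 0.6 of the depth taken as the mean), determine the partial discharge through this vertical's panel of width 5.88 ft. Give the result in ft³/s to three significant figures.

38.9 ft³/s

v̄ = v₀.₆ = 1.610 ft/s
q = v̄ × d × w = 1.610 × 4.11 × 5.88 = 38.91 ft³/s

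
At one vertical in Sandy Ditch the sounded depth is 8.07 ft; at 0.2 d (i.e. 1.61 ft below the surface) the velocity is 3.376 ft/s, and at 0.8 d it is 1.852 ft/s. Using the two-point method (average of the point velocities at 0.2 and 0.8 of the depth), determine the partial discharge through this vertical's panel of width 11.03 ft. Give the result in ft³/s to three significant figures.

233 ft³/s

v̄ = (3.376 + 1.852) / 2 = 2.614 ft/s
q = v̄ × d × w = 2.614 × 8.07 × 11.03 = 232.7 ft³/s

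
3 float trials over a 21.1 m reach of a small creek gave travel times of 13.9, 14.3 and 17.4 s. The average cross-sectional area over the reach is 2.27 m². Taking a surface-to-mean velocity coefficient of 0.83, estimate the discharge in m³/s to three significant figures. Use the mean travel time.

2.62 m³/s

t̄ = (13.9 + 14.3 + 17.4) / 3 = 15.2 s
v_surface = L / t̄ = 21.1 / 15.2 = 1.388 m/s
v_mean = 0.83 × 1.388 = 1.152 m/s
Q = A × v_mean = 2.27 × 1.152 = 2.615 m³/s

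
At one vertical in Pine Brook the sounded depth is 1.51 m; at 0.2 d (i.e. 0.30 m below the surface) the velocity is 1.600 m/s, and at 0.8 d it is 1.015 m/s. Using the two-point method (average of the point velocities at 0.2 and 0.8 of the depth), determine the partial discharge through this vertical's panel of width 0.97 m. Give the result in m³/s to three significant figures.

v̄ = (1.600 + 1.015) / 2 = 1.308 m/s
q = v̄ × d × w = 1.308 × 1.51 × 0.97 = 1.915 m³/s

1.92 m³/s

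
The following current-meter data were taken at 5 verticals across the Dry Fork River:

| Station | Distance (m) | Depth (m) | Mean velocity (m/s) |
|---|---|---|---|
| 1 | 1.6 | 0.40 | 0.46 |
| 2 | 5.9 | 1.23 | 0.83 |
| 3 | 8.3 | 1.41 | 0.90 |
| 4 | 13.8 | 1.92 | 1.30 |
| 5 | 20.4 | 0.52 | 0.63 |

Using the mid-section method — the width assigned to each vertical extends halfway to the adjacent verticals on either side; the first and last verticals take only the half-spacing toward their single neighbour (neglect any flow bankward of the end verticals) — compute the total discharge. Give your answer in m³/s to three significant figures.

w_1 = (5.9 − 1.6)/2 = 2.15 m; q_1 = 0.46 × 0.40 × 2.15 = 0.3956 m³/s
w_2 = (8.3 − 1.6)/2 = 3.35 m; q_2 = 0.83 × 1.23 × 3.35 = 3.420 m³/s
w_3 = (13.8 − 5.9)/2 = 3.95 m; q_3 = 0.90 × 1.41 × 3.95 = 5.013 m³/s
w_4 = (20.4 − 8.3)/2 = 6.05 m; q_4 = 1.30 × 1.92 × 6.05 = 15.10 m³/s
w_5 = (20.4 − 13.8)/2 = 3.3 m; q_5 = 0.63 × 0.52 × 3.3 = 1.081 m³/s
Q = Σ qᵢ = 25.01 m³/s

25.0 m³/s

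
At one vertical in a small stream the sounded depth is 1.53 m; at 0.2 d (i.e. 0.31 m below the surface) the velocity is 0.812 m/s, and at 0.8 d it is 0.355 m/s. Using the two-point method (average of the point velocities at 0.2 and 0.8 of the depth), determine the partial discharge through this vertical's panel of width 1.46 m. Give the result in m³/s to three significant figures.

v̄ = (0.812 + 0.355) / 2 = 0.5835 m/s
q = v̄ × d × w = 0.5835 × 1.53 × 1.46 = 1.303 m³/s

1.30 m³/s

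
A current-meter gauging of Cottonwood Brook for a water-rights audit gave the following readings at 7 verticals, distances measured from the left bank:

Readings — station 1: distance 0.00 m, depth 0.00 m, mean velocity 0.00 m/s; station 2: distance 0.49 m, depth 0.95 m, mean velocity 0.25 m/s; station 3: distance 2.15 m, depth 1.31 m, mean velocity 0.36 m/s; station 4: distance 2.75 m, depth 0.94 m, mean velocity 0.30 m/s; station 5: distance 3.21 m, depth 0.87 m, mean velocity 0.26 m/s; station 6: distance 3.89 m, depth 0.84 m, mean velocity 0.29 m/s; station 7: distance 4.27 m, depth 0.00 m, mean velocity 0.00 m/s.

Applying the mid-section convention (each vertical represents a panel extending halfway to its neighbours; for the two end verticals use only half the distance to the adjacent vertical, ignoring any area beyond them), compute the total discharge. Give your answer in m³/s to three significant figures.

1.20 m³/s

w_2 = (2.15 − 0.00)/2 = 1.075 m; q_2 = 0.25 × 0.95 × 1.075 = 0.2553 m³/s
w_3 = (2.75 − 0.49)/2 = 1.13 m; q_3 = 0.36 × 1.31 × 1.13 = 0.5329 m³/s
w_4 = (3.21 − 2.15)/2 = 0.53 m; q_4 = 0.30 × 0.94 × 0.53 = 0.1495 m³/s
w_5 = (3.89 − 2.75)/2 = 0.57 m; q_5 = 0.26 × 0.87 × 0.57 = 0.1289 m³/s
w_6 = (4.27 − 3.21)/2 = 0.53 m; q_6 = 0.29 × 0.84 × 0.53 = 0.1291 m³/s
Stations 1, 7 contribute zero (depth or velocity is 0).
Q = Σ qᵢ = 1.196 m³/s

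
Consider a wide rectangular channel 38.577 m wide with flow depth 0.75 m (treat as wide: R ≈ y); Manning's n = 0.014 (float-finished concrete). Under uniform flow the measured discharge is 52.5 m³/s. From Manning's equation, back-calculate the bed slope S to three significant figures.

0.000947

A = b·y = 38.577 × 0.75 = 28.93 m²
Wide channel: R ≈ y = 0.75 m
S = (Q·n / (1·A·R^(2/3)))² = (52.5×0.014 / (1×28.93×0.8255))² = 0.0009471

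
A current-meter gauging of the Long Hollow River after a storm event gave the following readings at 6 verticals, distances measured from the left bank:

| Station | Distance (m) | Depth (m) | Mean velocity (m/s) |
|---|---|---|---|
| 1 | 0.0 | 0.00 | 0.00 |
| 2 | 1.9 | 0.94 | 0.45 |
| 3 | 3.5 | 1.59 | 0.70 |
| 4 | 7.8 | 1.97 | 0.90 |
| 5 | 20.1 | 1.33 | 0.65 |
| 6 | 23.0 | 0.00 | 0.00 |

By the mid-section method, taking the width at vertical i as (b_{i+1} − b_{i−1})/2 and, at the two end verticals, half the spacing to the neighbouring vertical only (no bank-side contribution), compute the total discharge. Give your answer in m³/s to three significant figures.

25.3 m³/s

w_2 = (3.5 − 0.0)/2 = 1.75 m; q_2 = 0.45 × 0.94 × 1.75 = 0.7403 m³/s
w_3 = (7.8 − 1.9)/2 = 2.95 m; q_3 = 0.70 × 1.59 × 2.95 = 3.283 m³/s
w_4 = (20.1 − 3.5)/2 = 8.3 m; q_4 = 0.90 × 1.97 × 8.3 = 14.72 m³/s
w_5 = (23.0 − 7.8)/2 = 7.6 m; q_5 = 0.65 × 1.33 × 7.6 = 6.570 m³/s
Stations 1, 6 contribute zero (depth or velocity is 0).
Q = Σ qᵢ = 25.31 m³/s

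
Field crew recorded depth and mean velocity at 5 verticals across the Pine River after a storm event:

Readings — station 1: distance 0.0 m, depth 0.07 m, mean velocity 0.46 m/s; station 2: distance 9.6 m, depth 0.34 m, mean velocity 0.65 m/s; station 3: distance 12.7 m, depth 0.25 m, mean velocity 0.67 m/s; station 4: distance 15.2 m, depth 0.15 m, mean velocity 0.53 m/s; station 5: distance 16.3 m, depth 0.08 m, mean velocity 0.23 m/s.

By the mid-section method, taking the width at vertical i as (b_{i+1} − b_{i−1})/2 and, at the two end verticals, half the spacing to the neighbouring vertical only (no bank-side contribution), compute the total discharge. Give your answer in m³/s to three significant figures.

2.18 m³/s

w_1 = (9.6 − 0.0)/2 = 4.8 m; q_1 = 0.46 × 0.07 × 4.8 = 0.1546 m³/s
w_2 = (12.7 − 0.0)/2 = 6.35 m; q_2 = 0.65 × 0.34 × 6.35 = 1.403 m³/s
w_3 = (15.2 − 9.6)/2 = 2.8 m; q_3 = 0.67 × 0.25 × 2.8 = 0.4690 m³/s
w_4 = (16.3 − 12.7)/2 = 1.8 m; q_4 = 0.53 × 0.15 × 1.8 = 0.1431 m³/s
w_5 = (16.3 − 15.2)/2 = 0.55 m; q_5 = 0.23 × 0.08 × 0.55 = 0.01012 m³/s
Q = Σ qᵢ = 2.180 m³/s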